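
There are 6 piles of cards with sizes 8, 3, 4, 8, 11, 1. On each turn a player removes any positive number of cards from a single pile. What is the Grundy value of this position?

13

Bitwise XOR of the heap sizes:
  1000  (8)
  0011  (3)
  0100  (4)
  1000  (8)
  1011  (11)
  0001  (1)
  ----
  1101  (13)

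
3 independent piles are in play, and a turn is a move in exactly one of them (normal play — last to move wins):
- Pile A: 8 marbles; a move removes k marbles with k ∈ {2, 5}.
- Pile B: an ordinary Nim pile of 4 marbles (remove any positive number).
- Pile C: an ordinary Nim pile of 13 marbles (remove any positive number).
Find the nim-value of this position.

Grundy values for pile A (subtraction set {2, 5}):
g(0) = mex{} = 0
g(1) = mex{} = 0
g(2) = mex{0} = 1
g(3) = mex{0} = 1
g(4) = mex{1} = 0
g(5) = mex{0,1} = 2
g(6) = mex{0} = 1
g(7) = mex{1,2} = 0
g(8) = mex{1} = 0
So g(8) = 0.
Pile B is a plain Nim pile of size 4, so its Grundy value is 4.
Pile C is a plain Nim pile of size 13, so its Grundy value is 13.
By the Sprague-Grundy theorem, the Grundy value of a sum of independent games is the XOR of the component values.
Combined value = 0 ⊕ 4 ⊕ 13 = 9.

9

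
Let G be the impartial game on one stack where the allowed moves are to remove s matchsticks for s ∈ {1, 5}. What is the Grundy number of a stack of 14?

Compute g(0), g(1), … for moves {1, 5}:
k:     0  1  2  3  4  5  6  7  8  9 10 11 12 13 14
g(k):  0  1  0  1  0  1  0  1  0  1  0  1  0  1  0
So g(14) = 0.

0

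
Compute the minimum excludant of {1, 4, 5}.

0 is not in the set, so the mex is 0.

0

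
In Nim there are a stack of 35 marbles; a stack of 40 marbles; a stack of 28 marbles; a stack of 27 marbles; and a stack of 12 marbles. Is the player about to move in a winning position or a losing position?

Compute the nim-sum pairwise:
35 XOR 40 = 11
11 XOR 28 = 23
23 XOR 27 = 12
12 XOR 12 = 0
The nim-sum is 0, so this is a P-position: the player to move is in a losing position under optimal play.

Losing position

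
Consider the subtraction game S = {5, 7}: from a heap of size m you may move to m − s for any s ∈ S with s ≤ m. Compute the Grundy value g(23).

2

Compute g(0), g(1), … for moves {5, 7}:
k:     0  1  2  3  4  5  6  7  8  9 10 11 12 13 14 15 16 17 18 19 20 21 22 23
g(k):  0  0  0  0  0  1  1  1  1  1  2  2  0  0  0  0  0  1  1  1  1  1  2  2
So g(23) = 2.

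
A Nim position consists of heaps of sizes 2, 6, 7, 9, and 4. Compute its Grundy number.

14

Write each in binary and XOR column by column:
  0010  (2)
  0110  (6)
  0111  (7)
  1001  (9)
  0100  (4)
  ----
  1110  (14)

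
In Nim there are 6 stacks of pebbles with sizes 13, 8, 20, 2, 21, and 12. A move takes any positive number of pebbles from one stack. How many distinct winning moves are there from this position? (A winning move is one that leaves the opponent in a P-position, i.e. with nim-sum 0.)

Compute the nim-sum pairwise:
13 ^ 8 = 5
5 ^ 20 = 17
17 ^ 2 = 19
19 ^ 21 = 6
6 ^ 12 = 10
The overall nim-sum is X = 10. A stack of size p has a winning move iff p XOR X < p (reduce it to p XOR X).
  13: 13 XOR 10 = 7 < 13 — winning move (to 7).
  8: 8 XOR 10 = 2 < 8 — winning move (to 2).
  20: 20 XOR 10 = 30 ≥ 20 — no move.
  2: 2 XOR 10 = 8 ≥ 2 — no move.
  21: 21 XOR 10 = 31 ≥ 21 — no move.
  12: 12 XOR 10 = 6 < 12 — winning move (to 6).
That gives 3 winning moves.

3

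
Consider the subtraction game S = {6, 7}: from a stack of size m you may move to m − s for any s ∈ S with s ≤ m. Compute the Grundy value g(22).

1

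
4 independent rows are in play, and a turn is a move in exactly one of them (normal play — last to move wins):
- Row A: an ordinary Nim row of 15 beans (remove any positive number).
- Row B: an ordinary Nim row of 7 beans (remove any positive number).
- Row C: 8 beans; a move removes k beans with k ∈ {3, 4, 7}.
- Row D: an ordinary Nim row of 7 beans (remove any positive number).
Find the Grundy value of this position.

13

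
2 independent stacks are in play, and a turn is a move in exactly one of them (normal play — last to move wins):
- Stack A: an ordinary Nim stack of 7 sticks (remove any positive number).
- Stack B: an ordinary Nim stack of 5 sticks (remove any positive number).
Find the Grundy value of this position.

2

Stack A is a plain Nim stack of size 7, so its Grundy value is 7.
Stack B is a plain Nim stack of size 5, so its Grundy value is 5.
By the Sprague-Grundy theorem, the Grundy value of a sum of independent games is the XOR of the component values.
Combined value = 7 ⊕ 5 = 2.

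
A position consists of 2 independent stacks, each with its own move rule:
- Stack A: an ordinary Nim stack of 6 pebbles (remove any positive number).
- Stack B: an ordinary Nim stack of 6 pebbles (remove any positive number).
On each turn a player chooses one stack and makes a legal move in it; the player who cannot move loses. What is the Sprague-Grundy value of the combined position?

0

Stack A is a plain Nim stack of size 6, so its Grundy value is 6.
Stack B is a plain Nim stack of size 6, so its Grundy value is 6.
By the Sprague-Grundy theorem, the Grundy value of a sum of independent games is the XOR of the component values.
Combined value = 6 ⊕ 6 = 0.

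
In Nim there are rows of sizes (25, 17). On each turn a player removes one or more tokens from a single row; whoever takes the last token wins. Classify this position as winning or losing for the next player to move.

Winning position

Compute the nim-sum pairwise:
25 XOR 17 = 8
The nim-sum is 8 ≠ 0, so this is an N-position: the player to move can win.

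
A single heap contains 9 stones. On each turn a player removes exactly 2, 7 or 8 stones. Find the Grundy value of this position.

2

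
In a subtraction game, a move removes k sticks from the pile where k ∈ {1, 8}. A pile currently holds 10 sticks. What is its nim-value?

1

Grundy values for subtraction set {1, 8}:
k:     0  1  2  3  4  5  6  7  8  9 10
g(k):  0  1  0  1  0  1  0  1  2  0  1
So g(10) = 1.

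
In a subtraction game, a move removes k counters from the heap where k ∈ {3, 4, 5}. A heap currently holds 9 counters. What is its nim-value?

0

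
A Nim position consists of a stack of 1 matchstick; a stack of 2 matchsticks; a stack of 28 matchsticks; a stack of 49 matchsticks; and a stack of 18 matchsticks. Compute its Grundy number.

60

Nim-sum: 1 XOR 2 XOR 28 XOR 49 XOR 18 = 60.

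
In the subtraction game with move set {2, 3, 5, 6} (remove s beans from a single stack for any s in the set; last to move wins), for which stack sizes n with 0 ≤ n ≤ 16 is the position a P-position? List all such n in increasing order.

Grundy values for subtraction set {2, 3, 5, 6}:
k:     0  1  2  3  4  5  6  7  8  9 10 11 12 13 14 15 16
g(k):  0  0  1  1  2  2  3  3  0  0  1  1  2  2  3  3  0
The P-positions (g = 0) in 0..16 are 0, 1, 8, 9, 16.

0, 1, 8, 9, 16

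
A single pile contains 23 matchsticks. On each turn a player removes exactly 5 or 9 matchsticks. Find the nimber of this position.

1

Grundy values for subtraction set {5, 9}:
k:     0  1  2  3  4  5  6  7  8  9 10 11 12 13 14 15 16 17 18 19 20 21 22 23
g(k):  0  0  0  0  0  1  1  1  1  1  2  2  2  2  0  0  0  0  0  1  1  1  1  1
So g(23) = 1.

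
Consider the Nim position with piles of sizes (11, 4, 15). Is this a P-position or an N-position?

P-position

Compute the nim-sum pairwise:
11 XOR 4 = 15
15 XOR 15 = 0
The nim-sum is 0, so this is a P-position: the player to move is in a losing position under optimal play.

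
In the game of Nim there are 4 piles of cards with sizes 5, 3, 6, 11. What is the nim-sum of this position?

Nim-sum: 5 ^ 3 ^ 6 ^ 11 = 11.

11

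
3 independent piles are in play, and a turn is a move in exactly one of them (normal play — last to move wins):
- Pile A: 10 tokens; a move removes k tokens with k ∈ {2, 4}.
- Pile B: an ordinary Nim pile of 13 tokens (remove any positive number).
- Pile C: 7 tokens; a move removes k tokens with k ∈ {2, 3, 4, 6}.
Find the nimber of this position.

For pile A, compute g(0), g(1), … with moves {2, 4}:
g(0) = mex{} = 0
g(1) = mex{} = 0
g(2) = mex{0} = 1
g(3) = mex{0} = 1
g(4) = mex{0,1} = 2
g(5) = mex{0,1} = 2
g(6) = mex{1,2} = 0
g(7) = mex{1,2} = 0
g(8) = mex{0,2} = 1
g(9) = mex{0,2} = 1
g(10) = mex{0,1} = 2
So g(10) = 2.
Pile B is a plain Nim pile of size 13, so its Grundy value is 13.
For pile C, compute g(0), g(1), … with moves {2, 3, 4, 6}:
g(0) = mex{} = 0
g(1) = mex{} = 0
g(2) = mex{0} = 1
g(3) = mex{0} = 1
g(4) = mex{0,1} = 2
g(5) = mex{0,1} = 2
g(6) = mex{0,1,2} = 3
g(7) = mex{0,1,2} = 3
So g(7) = 3.
The value of a disjunctive sum is the nim-sum of the parts.
Combined value = 2 ⊕ 13 ⊕ 3 = 12.

12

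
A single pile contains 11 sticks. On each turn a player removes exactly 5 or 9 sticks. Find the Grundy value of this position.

2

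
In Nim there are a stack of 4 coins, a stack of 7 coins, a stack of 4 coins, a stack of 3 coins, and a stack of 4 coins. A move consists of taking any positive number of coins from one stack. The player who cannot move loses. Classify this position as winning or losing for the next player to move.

Compute the nim-sum pairwise:
4 ^ 7 = 3
3 ^ 4 = 7
7 ^ 3 = 4
4 ^ 4 = 0
The nim-sum is 0, so this is a P-position: the player to move is in a losing position under optimal play.

Losing position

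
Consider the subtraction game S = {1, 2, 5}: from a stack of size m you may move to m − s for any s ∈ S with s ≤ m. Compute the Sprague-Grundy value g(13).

1

Build the Grundy sequence with g(k) = mex{g(k−s) : s ∈ {1, 2, 5}, s ≤ k}:
g(0) = mex{} = 0
g(1) = mex{0} = 1
g(2) = mex{0,1} = 2
g(3) = mex{1,2} = 0
g(4) = mex{0,2} = 1
g(5) = mex{0,1} = 2
g(6) = mex{1,2} = 0
g(7) = mex{0,2} = 1
g(8) = mex{0,1} = 2
g(9) = mex{1,2} = 0
g(10) = mex{0,2} = 1
g(11) = mex{0,1} = 2
g(12) = mex{1,2} = 0
g(13) = mex{0,2} = 1
So g(13) = 1.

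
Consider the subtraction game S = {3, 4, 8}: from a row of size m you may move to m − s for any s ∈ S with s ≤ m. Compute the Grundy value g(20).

2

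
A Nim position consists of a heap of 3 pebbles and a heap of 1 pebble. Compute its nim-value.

Compute the nim-sum pairwise:
3 XOR 1 = 2

2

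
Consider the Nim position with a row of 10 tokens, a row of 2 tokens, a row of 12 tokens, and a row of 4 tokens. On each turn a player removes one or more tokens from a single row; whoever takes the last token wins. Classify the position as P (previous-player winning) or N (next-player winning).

P-position

Write each in binary and XOR column by column:
  1010  (10)
  0010  (2)
  1100  (12)
  0100  (4)
  ----
  0000  (0)
The nim-sum is 0, so this is a P-position: the player to move is in a losing position under optimal play.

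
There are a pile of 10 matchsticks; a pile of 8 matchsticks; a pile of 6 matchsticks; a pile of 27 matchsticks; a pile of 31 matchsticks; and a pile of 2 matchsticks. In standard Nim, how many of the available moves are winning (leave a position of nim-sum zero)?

5

Bitwise XOR of the heap sizes:
  01010  (10)
  01000  (8)
  00110  (6)
  11011  (27)
  11111  (31)
  00010  (2)
  -----
  00010  (2)
The overall nim-sum is X = 2. A pile of size p has a winning move iff p XOR X < p (reduce it to p XOR X).
  10: 10 XOR 2 = 8 < 10 — winning move (to 8).
  8: 8 XOR 2 = 10 ≥ 8 — no move.
  6: 6 XOR 2 = 4 < 6 — winning move (to 4).
  27: 27 XOR 2 = 25 < 27 — winning move (to 25).
  31: 31 XOR 2 = 29 < 31 — winning move (to 29).
  2: 2 XOR 2 = 0 < 2 — winning move (to 0).
That gives 5 winning moves.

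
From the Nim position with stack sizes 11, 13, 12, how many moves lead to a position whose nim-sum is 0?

Nim-sum: 11 ^ 13 ^ 12 = 10.
The overall nim-sum is X = 10. A stack of size p has a winning move iff p XOR X < p (reduce it to p XOR X).
  11: 11 XOR 10 = 1 < 11 — winning move (to 1).
  13: 13 XOR 10 = 7 < 13 — winning move (to 7).
  12: 12 XOR 10 = 6 < 12 — winning move (to 6).
That gives 3 winning moves.

3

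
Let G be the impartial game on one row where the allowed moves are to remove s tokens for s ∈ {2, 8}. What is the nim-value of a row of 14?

0

Compute g(0), g(1), … for moves {2, 8}:
k:     0  1  2  3  4  5  6  7  8  9 10 11 12 13 14
g(k):  0  0  1  1  0  0  1  1  2  2  0  0  1  1  0
So g(14) = 0.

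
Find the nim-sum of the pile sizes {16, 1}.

17

Nim-sum: 16 ⊕ 1 = 17.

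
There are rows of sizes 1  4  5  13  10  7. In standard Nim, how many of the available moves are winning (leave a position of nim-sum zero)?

Compute the nim-sum pairwise:
1 ⊕ 4 = 5
5 ⊕ 5 = 0
0 ⊕ 13 = 13
13 ⊕ 10 = 7
7 ⊕ 7 = 0
The nim-sum is already 0, so every move leaves a nonzero nim-sum — there are no winning moves.

0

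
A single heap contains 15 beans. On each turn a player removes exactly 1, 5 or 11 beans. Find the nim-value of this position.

1

Build the Grundy sequence with g(k) = mex{g(k−s) : s ∈ {1, 5, 11}, s ≤ k}:
k:     0  1  2  3  4  5  6  7  8  9 10 11 12 13 14 15
g(k):  0  1  0  1  0  1  0  1  0  1  0  1  0  1  0  1
So g(15) = 1.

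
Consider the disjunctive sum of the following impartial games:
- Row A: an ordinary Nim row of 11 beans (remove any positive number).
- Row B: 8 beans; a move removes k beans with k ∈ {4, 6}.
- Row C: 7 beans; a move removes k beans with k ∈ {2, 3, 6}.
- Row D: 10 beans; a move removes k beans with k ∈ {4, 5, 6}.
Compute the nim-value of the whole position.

8

Row A is a plain Nim row of size 11, so its Grundy value is 11.
For row B, compute g(0), g(1), … with moves {4, 6}:
g(0) = mex{} = 0
g(1) = mex{} = 0
g(2) = mex{} = 0
g(3) = mex{} = 0
g(4) = mex{0} = 1
g(5) = mex{0} = 1
g(6) = mex{0} = 1
g(7) = mex{0} = 1
g(8) = mex{0,1} = 2
So g(8) = 2.
For row C, compute g(0), g(1), … with moves {2, 3, 6}:
g(0) = mex{} = 0
g(1) = mex{} = 0
g(2) = mex{0} = 1
g(3) = mex{0} = 1
g(4) = mex{0,1} = 2
g(5) = mex{1} = 0
g(6) = mex{0,1,2} = 3
g(7) = mex{0,2} = 1
So g(7) = 1.
Grundy values for row D (subtraction set {4, 5, 6}):
k:     0  1  2  3  4  5  6  7  8  9 10
g(k):  0  0  0  0  1  1  1  1  2  2  0
So g(10) = 0.
The value of a disjunctive sum is the nim-sum of the parts.
Combined value = 11 XOR 2 XOR 1 XOR 0 = 8.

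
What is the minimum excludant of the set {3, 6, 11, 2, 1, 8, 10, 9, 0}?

The values 0, 1, 2, 3 are all present; 4 is the first non-negative integer missing from the set.

4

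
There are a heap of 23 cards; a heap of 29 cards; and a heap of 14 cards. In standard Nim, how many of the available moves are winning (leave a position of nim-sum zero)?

Bitwise XOR of the heap sizes:
  10111  (23)
  11101  (29)
  01110  (14)
  -----
  00100  (4)
The overall nim-sum is X = 4. A heap of size p has a winning move iff p XOR X < p (reduce it to p XOR X).
  23: 23 XOR 4 = 19 < 23 — winning move (to 19).
  29: 29 XOR 4 = 25 < 29 — winning move (to 25).
  14: 14 XOR 4 = 10 < 14 — winning move (to 10).
That gives 3 winning moves.

3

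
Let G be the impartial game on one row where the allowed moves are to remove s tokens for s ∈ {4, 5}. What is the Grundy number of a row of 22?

1

Compute g(0), g(1), … for moves {4, 5}:
k:     0  1  2  3  4  5  6  7  8  9 10 11 12 13 14 15 16 17 18 19 20 21 22
g(k):  0  0  0  0  1  1  1  1  2  0  0  0  0  1  1  1  1  2  0  0  0  0  1
So g(22) = 1.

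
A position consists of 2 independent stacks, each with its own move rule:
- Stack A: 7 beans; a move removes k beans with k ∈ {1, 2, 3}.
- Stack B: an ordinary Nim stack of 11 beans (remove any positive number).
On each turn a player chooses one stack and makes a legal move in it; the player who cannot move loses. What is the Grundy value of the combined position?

Build the Grundy sequence for stack A with g(k) = mex{g(k−s) : s ∈ {1, 2, 3}, s ≤ k}:
k:     0  1  2  3  4  5  6  7
g(k):  0  1  2  3  0  1  2  3
So g(7) = 3.
Stack B is a plain Nim stack of size 11, so its Grundy value is 11.
The value of a disjunctive sum is the nim-sum of the parts.
Combined value = 3 ⊕ 11 = 8.

8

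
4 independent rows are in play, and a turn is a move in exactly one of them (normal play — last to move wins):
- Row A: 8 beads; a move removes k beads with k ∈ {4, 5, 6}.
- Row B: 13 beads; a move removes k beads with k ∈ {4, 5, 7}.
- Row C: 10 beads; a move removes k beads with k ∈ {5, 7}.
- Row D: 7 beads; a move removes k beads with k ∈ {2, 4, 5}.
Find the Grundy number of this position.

0

Grundy values for row A (subtraction set {4, 5, 6}):
g(0) = mex{} = 0
g(1) = mex{} = 0
g(2) = mex{} = 0
g(3) = mex{} = 0
g(4) = mex{0} = 1
g(5) = mex{0} = 1
g(6) = mex{0} = 1
g(7) = mex{0} = 1
g(8) = mex{0,1} = 2
So g(8) = 2.
Grundy values for row B (subtraction set {4, 5, 7}):
k:     0  1  2  3  4  5  6  7  8  9 10 11 12 13
g(k):  0  0  0  0  1  1  1  1  2  2  2  0  0  0
So g(13) = 0.
For row C, compute g(0), g(1), … with moves {5, 7}:
g(0) = mex{} = 0
g(1) = mex{} = 0
g(2) = mex{} = 0
g(3) = mex{} = 0
g(4) = mex{} = 0
g(5) = mex{0} = 1
g(6) = mex{0} = 1
g(7) = mex{0} = 1
g(8) = mex{0} = 1
g(9) = mex{0} = 1
g(10) = mex{0,1} = 2
So g(10) = 2.
For row D, compute g(0), g(1), … with moves {2, 4, 5}:
k:     0  1  2  3  4  5  6  7
g(k):  0  0  1  1  2  2  3  0
So g(7) = 0.
The value of a disjunctive sum is the nim-sum of the parts.
Combined value = 2 ⊕ 0 ⊕ 2 ⊕ 0 = 0.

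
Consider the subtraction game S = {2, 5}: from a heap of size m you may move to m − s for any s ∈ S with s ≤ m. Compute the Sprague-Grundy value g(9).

1

Build the Grundy sequence with g(k) = mex{g(k−s) : s ∈ {2, 5}, s ≤ k}:
g(0) = mex{} = 0
g(1) = mex{} = 0
g(2) = mex{0} = 1
g(3) = mex{0} = 1
g(4) = mex{1} = 0
g(5) = mex{0,1} = 2
g(6) = mex{0} = 1
g(7) = mex{1,2} = 0
g(8) = mex{1} = 0
g(9) = mex{0} = 1
So g(9) = 1.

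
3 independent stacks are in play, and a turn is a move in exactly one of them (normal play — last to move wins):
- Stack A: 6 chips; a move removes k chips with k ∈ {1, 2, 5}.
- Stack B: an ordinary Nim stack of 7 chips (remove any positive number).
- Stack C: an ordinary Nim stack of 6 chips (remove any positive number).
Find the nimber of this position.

Grundy values for stack A (subtraction set {1, 2, 5}):
g(0) = mex{} = 0
g(1) = mex{0} = 1
g(2) = mex{0,1} = 2
g(3) = mex{1,2} = 0
g(4) = mex{0,2} = 1
g(5) = mex{0,1} = 2
g(6) = mex{1,2} = 0
So g(6) = 0.
Stack B is a plain Nim stack of size 7, so its Grundy value is 7.
Stack C is a plain Nim stack of size 6, so its Grundy value is 6.
By the Sprague-Grundy theorem, the Grundy value of a sum of independent games is the XOR of the component values.
Combined value = 0 XOR 7 XOR 6 = 1.

1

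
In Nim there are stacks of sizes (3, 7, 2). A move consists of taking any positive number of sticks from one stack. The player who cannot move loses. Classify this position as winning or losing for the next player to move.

Compute the nim-sum pairwise:
3 ⊕ 7 = 4
4 ⊕ 2 = 6
The nim-sum is 6 ≠ 0, so this is an N-position: the player to move can win.

Winning position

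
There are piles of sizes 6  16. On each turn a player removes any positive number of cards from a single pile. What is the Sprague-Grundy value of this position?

22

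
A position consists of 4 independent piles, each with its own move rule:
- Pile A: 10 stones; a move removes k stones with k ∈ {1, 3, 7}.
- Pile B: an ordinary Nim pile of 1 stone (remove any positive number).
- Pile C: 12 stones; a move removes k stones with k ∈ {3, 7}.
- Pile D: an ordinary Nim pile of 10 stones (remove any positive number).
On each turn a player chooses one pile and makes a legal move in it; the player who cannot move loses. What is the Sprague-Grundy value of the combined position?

Grundy values for pile A (subtraction set {1, 3, 7}):
g(0) = mex{} = 0
g(1) = mex{0} = 1
g(2) = mex{1} = 0
g(3) = mex{0} = 1
g(4) = mex{1} = 0
g(5) = mex{0} = 1
g(6) = mex{1} = 0
g(7) = mex{0} = 1
g(8) = mex{1} = 0
g(9) = mex{0} = 1
g(10) = mex{1} = 0
So g(10) = 0.
Pile B is a plain Nim pile of size 1, so its Grundy value is 1.
Build the Grundy sequence for pile C with g(k) = mex{g(k−s) : s ∈ {3, 7}, s ≤ k}:
g(0) = mex{} = 0
g(1) = mex{} = 0
g(2) = mex{} = 0
g(3) = mex{0} = 1
g(4) = mex{0} = 1
g(5) = mex{0} = 1
g(6) = mex{1} = 0
g(7) = mex{0,1} = 2
g(8) = mex{0,1} = 2
g(9) = mex{0} = 1
g(10) = mex{1,2} = 0
g(11) = mex{1,2} = 0
g(12) = mex{1} = 0
So g(12) = 0.
Pile D is a plain Nim pile of size 10, so its Grundy value is 10.
The value of a disjunctive sum is the nim-sum of the parts.
Combined value = 0 XOR 1 XOR 0 XOR 10 = 11.

11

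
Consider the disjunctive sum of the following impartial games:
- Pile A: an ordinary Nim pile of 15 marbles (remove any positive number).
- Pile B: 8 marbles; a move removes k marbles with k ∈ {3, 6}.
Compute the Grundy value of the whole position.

13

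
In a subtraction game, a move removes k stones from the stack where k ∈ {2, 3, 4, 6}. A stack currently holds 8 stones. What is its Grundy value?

0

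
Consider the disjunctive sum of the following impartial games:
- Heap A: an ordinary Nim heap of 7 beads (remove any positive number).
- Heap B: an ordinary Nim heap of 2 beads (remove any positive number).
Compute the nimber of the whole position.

Heap A is a plain Nim heap of size 7, so its Grundy value is 7.
Heap B is a plain Nim heap of size 2, so its Grundy value is 2.
The value of a disjunctive sum is the nim-sum of the parts.
Combined value = 7 ⊕ 2 = 5.

5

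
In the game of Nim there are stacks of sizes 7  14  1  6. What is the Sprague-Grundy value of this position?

Compute the nim-sum pairwise:
7 XOR 14 = 9
9 XOR 1 = 8
8 XOR 6 = 14

14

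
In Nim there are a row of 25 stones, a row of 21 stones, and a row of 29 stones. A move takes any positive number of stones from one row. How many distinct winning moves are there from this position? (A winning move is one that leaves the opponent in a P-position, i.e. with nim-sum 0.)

Bitwise XOR of the heap sizes:
  11001  (25)
  10101  (21)
  11101  (29)
  -----
  10001  (17)
The overall nim-sum is X = 17. A row of size p has a winning move iff p XOR X < p (reduce it to p XOR X).
  25: 25 XOR 17 = 8 < 25 — winning move (to 8).
  21: 21 XOR 17 = 4 < 21 — winning move (to 4).
  29: 29 XOR 17 = 12 < 29 — winning move (to 12).
That gives 3 winning moves.

3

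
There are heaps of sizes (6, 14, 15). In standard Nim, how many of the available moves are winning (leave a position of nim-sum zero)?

3

Nim-sum: 6 ⊕ 14 ⊕ 15 = 7.
The overall nim-sum is X = 7. A heap of size p has a winning move iff p XOR X < p (reduce it to p XOR X).
  6: 6 XOR 7 = 1 < 6 — winning move (to 1).
  14: 14 XOR 7 = 9 < 14 — winning move (to 9).
  15: 15 XOR 7 = 8 < 15 — winning move (to 8).
That gives 3 winning moves.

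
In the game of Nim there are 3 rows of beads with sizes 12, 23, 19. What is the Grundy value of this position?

8

Nim-sum: 12 XOR 23 XOR 19 = 8.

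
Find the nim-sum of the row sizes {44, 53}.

25

Write each in binary and XOR column by column:
  101100  (44)
  110101  (53)
  ------
  011001  (25)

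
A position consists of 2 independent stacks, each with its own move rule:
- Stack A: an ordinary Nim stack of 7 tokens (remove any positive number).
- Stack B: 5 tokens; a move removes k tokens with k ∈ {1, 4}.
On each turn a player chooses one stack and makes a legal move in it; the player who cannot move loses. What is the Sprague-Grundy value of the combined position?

7

Stack A is a plain Nim stack of size 7, so its Grundy value is 7.
Grundy values for stack B (subtraction set {1, 4}):
g(0) = mex{} = 0
g(1) = mex{0} = 1
g(2) = mex{1} = 0
g(3) = mex{0} = 1
g(4) = mex{0,1} = 2
g(5) = mex{1,2} = 0
So g(5) = 0.
By the Sprague-Grundy theorem, the Grundy value of a sum of independent games is the XOR of the component values.
Combined value = 7 ⊕ 0 = 7.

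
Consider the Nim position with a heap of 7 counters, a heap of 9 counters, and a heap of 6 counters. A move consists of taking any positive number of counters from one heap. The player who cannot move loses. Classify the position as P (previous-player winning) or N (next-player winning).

N-position

Compute the nim-sum pairwise:
7 ^ 9 = 14
14 ^ 6 = 8
The nim-sum is 8 ≠ 0, so this is an N-position: the player to move can win.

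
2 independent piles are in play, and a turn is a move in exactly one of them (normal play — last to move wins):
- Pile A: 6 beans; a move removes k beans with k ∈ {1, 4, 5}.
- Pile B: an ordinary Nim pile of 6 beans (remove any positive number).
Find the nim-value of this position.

4

Grundy values for pile A (subtraction set {1, 4, 5}):
g(0) = mex{} = 0
g(1) = mex{0} = 1
g(2) = mex{1} = 0
g(3) = mex{0} = 1
g(4) = mex{0,1} = 2
g(5) = mex{0,1,2} = 3
g(6) = mex{0,1,3} = 2
So g(6) = 2.
Pile B is a plain Nim pile of size 6, so its Grundy value is 6.
The value of a disjunctive sum is the nim-sum of the parts.
Combined value = 2 ⊕ 6 = 4.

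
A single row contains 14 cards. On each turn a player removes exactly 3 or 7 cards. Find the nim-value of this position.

1

Build the Grundy sequence with g(k) = mex{g(k−s) : s ∈ {3, 7}, s ≤ k}:
k:     0  1  2  3  4  5  6  7  8  9 10 11 12 13 14
g(k):  0  0  0  1  1  1  0  2  2  1  0  0  0  1  1
So g(14) = 1.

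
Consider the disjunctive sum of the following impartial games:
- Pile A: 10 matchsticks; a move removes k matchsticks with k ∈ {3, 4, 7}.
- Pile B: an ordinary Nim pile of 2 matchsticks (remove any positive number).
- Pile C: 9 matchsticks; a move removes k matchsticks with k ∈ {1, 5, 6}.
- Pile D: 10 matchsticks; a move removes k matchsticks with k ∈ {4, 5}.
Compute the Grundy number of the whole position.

Grundy values for pile A (subtraction set {3, 4, 7}):
k:     0  1  2  3  4  5  6  7  8  9 10
g(k):  0  0  0  1  1  1  2  2  2  3  0
So g(10) = 0.
Pile B is a plain Nim pile of size 2, so its Grundy value is 2.
Build the Grundy sequence for pile C with g(k) = mex{g(k−s) : s ∈ {1, 5, 6}, s ≤ k}:
k:     0  1  2  3  4  5  6  7  8  9
g(k):  0  1  0  1  0  1  2  3  2  3
So g(9) = 3.
Build the Grundy sequence for pile D with g(k) = mex{g(k−s) : s ∈ {4, 5}, s ≤ k}:
g(0) = mex{} = 0
g(1) = mex{} = 0
g(2) = mex{} = 0
g(3) = mex{} = 0
g(4) = mex{0} = 1
g(5) = mex{0} = 1
g(6) = mex{0} = 1
g(7) = mex{0} = 1
g(8) = mex{0,1} = 2
g(9) = mex{1} = 0
g(10) = mex{1} = 0
So g(10) = 0.
The value of a disjunctive sum is the nim-sum of the parts.
Combined value = 0 ⊕ 2 ⊕ 3 ⊕ 0 = 1.

1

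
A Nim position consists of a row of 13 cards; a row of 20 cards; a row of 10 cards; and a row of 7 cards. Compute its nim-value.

20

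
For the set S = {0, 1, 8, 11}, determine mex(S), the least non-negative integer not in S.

2

The values 0, 1 are all present; 2 is the first non-negative integer missing from the set.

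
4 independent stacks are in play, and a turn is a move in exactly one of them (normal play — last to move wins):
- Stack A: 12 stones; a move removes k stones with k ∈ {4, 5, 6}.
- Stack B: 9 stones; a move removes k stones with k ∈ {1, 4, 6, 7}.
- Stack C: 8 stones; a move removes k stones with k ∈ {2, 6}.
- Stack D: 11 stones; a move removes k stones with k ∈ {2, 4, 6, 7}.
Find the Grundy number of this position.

3

For stack A, compute g(0), g(1), … with moves {4, 5, 6}:
g(0) = mex{} = 0
g(1) = mex{} = 0
g(2) = mex{} = 0
g(3) = mex{} = 0
g(4) = mex{0} = 1
g(5) = mex{0} = 1
g(6) = mex{0} = 1
g(7) = mex{0} = 1
g(8) = mex{0,1} = 2
g(9) = mex{0,1} = 2
g(10) = mex{1} = 0
g(11) = mex{1} = 0
g(12) = mex{1,2} = 0
So g(12) = 0.
Build the Grundy sequence for stack B with g(k) = mex{g(k−s) : s ∈ {1, 4, 6, 7}, s ≤ k}:
k:     0  1  2  3  4  5  6  7  8  9
g(k):  0  1  0  1  2  0  1  2  3  2
So g(9) = 2.
Grundy values for stack C (subtraction set {2, 6}):
g(0) = mex{} = 0
g(1) = mex{} = 0
g(2) = mex{0} = 1
g(3) = mex{0} = 1
g(4) = mex{1} = 0
g(5) = mex{1} = 0
g(6) = mex{0} = 1
g(7) = mex{0} = 1
g(8) = mex{1} = 0
So g(8) = 0.
For stack D, compute g(0), g(1), … with moves {2, 4, 6, 7}:
g(0) = mex{} = 0
g(1) = mex{} = 0
g(2) = mex{0} = 1
g(3) = mex{0} = 1
g(4) = mex{0,1} = 2
g(5) = mex{0,1} = 2
g(6) = mex{0,1,2} = 3
g(7) = mex{0,1,2} = 3
g(8) = mex{0,1,2,3} = 4
g(9) = mex{1,2,3} = 0
g(10) = mex{1,2,3,4} = 0
g(11) = mex{0,2,3} = 1
So g(11) = 1.
By the Sprague-Grundy theorem, the Grundy value of a sum of independent games is the XOR of the component values.
Combined value = 0 ⊕ 2 ⊕ 0 ⊕ 1 = 3.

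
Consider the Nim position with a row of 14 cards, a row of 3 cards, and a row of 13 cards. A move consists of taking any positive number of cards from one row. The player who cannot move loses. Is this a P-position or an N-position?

P-position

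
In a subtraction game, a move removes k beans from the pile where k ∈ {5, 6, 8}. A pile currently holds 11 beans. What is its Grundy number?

Grundy values for subtraction set {5, 6, 8}:
k:     0  1  2  3  4  5  6  7  8  9 10 11
g(k):  0  0  0  0  0  1  1  1  1  1  2  2
So g(11) = 2.

2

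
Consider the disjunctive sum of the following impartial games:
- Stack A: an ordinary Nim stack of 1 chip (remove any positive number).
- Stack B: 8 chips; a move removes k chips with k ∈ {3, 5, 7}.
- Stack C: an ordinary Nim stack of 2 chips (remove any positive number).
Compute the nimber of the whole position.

1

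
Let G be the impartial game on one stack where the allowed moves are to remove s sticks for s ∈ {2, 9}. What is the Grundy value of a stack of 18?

Build the Grundy sequence with g(k) = mex{g(k−s) : s ∈ {2, 9}, s ≤ k}:
k:     0  1  2  3  4  5  6  7  8  9 10 11 12 13 14 15 16 17 18
g(k):  0  0  1  1  0  0  1  1  0  2  1  0  0  1  1  0  0  1  1
So g(18) = 1.

1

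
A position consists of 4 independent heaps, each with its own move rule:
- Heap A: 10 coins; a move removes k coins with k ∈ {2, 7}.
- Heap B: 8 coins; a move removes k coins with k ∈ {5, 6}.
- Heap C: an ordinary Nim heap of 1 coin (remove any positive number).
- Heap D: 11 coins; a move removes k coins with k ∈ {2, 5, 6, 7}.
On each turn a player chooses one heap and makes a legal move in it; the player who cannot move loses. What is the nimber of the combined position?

Build the Grundy sequence for heap A with g(k) = mex{g(k−s) : s ∈ {2, 7}, s ≤ k}:
g(0) = mex{} = 0
g(1) = mex{} = 0
g(2) = mex{0} = 1
g(3) = mex{0} = 1
g(4) = mex{1} = 0
g(5) = mex{1} = 0
g(6) = mex{0} = 1
g(7) = mex{0} = 1
g(8) = mex{0,1} = 2
g(9) = mex{1} = 0
g(10) = mex{1,2} = 0
So g(10) = 0.
Grundy values for heap B (subtraction set {5, 6}):
k:     0  1  2  3  4  5  6  7  8
g(k):  0  0  0  0  0  1  1  1  1
So g(8) = 1.
Heap C is a plain Nim heap of size 1, so its Grundy value is 1.
Build the Grundy sequence for heap D with g(k) = mex{g(k−s) : s ∈ {2, 5, 6, 7}, s ≤ k}:
g(0) = mex{} = 0
g(1) = mex{} = 0
g(2) = mex{0} = 1
g(3) = mex{0} = 1
g(4) = mex{1} = 0
g(5) = mex{0,1} = 2
g(6) = mex{0} = 1
g(7) = mex{0,1,2} = 3
g(8) = mex{0,1} = 2
g(9) = mex{0,1,3} = 2
g(10) = mex{0,1,2} = 3
g(11) = mex{0,1,2} = 3
So g(11) = 3.
The value of a disjunctive sum is the nim-sum of the parts.
Combined value = 0 ⊕ 1 ⊕ 1 ⊕ 3 = 3.

3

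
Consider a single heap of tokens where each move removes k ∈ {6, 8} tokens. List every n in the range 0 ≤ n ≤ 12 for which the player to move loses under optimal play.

Grundy values for subtraction set {6, 8}:
k:     0  1  2  3  4  5  6  7  8  9 10 11 12
g(k):  0  0  0  0  0  0  1  1  1  1  1  1  2
The P-positions (g = 0) in 0..12 are 0, 1, 2, 3, 4, 5.

0, 1, 2, 3, 4, 5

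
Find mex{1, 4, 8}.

0 is not in the set, so the mex is 0.

0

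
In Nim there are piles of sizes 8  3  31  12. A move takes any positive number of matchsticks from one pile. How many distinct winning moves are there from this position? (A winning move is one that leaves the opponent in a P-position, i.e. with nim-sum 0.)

1

Nim-sum: 8 ^ 3 ^ 31 ^ 12 = 24.
The overall nim-sum is X = 24. A pile of size p has a winning move iff p XOR X < p (reduce it to p XOR X).
  8: 8 XOR 24 = 16 ≥ 8 — no move.
  3: 3 XOR 24 = 27 ≥ 3 — no move.
  31: 31 XOR 24 = 7 < 31 — winning move (to 7).
  12: 12 XOR 24 = 20 ≥ 12 — no move.
That gives 1 winning move.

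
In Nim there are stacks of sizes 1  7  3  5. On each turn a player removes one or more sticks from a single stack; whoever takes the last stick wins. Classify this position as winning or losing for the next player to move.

Losing position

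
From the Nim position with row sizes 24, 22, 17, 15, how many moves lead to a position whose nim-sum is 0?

3

Compute the nim-sum pairwise:
24 XOR 22 = 14
14 XOR 17 = 31
31 XOR 15 = 16
The overall nim-sum is X = 16. A row of size p has a winning move iff p XOR X < p (reduce it to p XOR X).
  24: 24 XOR 16 = 8 < 24 — winning move (to 8).
  22: 22 XOR 16 = 6 < 22 — winning move (to 6).
  17: 17 XOR 16 = 1 < 17 — winning move (to 1).
  15: 15 XOR 16 = 31 ≥ 15 — no move.
That gives 3 winning moves.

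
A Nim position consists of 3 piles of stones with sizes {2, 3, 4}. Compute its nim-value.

5

Write each in binary and XOR column by column:
  010  (2)
  011  (3)
  100  (4)
  ---
  101  (5)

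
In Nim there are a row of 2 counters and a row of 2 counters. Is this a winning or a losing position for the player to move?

Bitwise XOR of the heap sizes:
  10  (2)
  10  (2)
  --
  00  (0)
The nim-sum is 0, so this is a P-position: the player to move is in a losing position under optimal play.

Losing position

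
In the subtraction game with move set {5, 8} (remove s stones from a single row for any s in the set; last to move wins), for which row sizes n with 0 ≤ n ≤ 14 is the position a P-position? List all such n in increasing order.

0, 1, 2, 3, 4, 13, 14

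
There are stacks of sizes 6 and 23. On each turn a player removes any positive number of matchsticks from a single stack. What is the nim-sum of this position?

Nim-sum: 6 ^ 23 = 17.

17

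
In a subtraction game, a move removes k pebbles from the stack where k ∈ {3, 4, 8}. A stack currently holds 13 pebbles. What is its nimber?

0

Compute g(0), g(1), … for moves {3, 4, 8}:
k:     0  1  2  3  4  5  6  7  8  9 10 11 12 13
g(k):  0  0  0  1  1  1  2  0  2  3  1  3  0  0
So g(13) = 0.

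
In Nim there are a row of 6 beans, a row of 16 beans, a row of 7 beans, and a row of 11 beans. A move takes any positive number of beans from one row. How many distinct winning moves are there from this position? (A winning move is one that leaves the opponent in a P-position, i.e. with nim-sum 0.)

Compute the nim-sum pairwise:
6 XOR 16 = 22
22 XOR 7 = 17
17 XOR 11 = 26
The overall nim-sum is X = 26. A row of size p has a winning move iff p XOR X < p (reduce it to p XOR X).
  6: 6 XOR 26 = 28 ≥ 6 — no move.
  16: 16 XOR 26 = 10 < 16 — winning move (to 10).
  7: 7 XOR 26 = 29 ≥ 7 — no move.
  11: 11 XOR 26 = 17 ≥ 11 — no move.
That gives 1 winning move.

1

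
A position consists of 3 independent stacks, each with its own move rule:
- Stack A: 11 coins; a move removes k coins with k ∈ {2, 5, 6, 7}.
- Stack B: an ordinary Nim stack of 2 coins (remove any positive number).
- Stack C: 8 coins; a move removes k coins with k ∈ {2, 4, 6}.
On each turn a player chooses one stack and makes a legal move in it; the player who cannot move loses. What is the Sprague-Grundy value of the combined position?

1

For stack A, compute g(0), g(1), … with moves {2, 5, 6, 7}:
g(0) = mex{} = 0
g(1) = mex{} = 0
g(2) = mex{0} = 1
g(3) = mex{0} = 1
g(4) = mex{1} = 0
g(5) = mex{0,1} = 2
g(6) = mex{0} = 1
g(7) = mex{0,1,2} = 3
g(8) = mex{0,1} = 2
g(9) = mex{0,1,3} = 2
g(10) = mex{0,1,2} = 3
g(11) = mex{0,1,2} = 3
So g(11) = 3.
Stack B is a plain Nim stack of size 2, so its Grundy value is 2.
Grundy values for stack C (subtraction set {2, 4, 6}):
k:     0  1  2  3  4  5  6  7  8
g(k):  0  0  1  1  2  2  3  3  0
So g(8) = 0.
The value of a disjunctive sum is the nim-sum of the parts.
Combined value = 3 ⊕ 2 ⊕ 0 = 1.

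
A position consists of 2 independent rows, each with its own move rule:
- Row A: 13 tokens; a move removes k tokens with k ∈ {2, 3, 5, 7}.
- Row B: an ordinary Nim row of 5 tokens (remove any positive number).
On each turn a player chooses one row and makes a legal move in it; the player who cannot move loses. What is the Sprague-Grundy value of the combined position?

Build the Grundy sequence for row A with g(k) = mex{g(k−s) : s ∈ {2, 3, 5, 7}, s ≤ k}:
k:     0  1  2  3  4  5  6  7  8  9 10 11 12 13
g(k):  0  0  1  1  2  2  3  3  4  0  0  1  1  2
So g(13) = 2.
Row B is a plain Nim row of size 5, so its Grundy value is 5.
By the Sprague-Grundy theorem, the Grundy value of a sum of independent games is the XOR of the component values.
Combined value = 2 ⊕ 5 = 7.

7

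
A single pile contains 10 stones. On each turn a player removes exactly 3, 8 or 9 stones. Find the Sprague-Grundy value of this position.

Grundy values for subtraction set {3, 8, 9}:
g(0) = mex{} = 0
g(1) = mex{} = 0
g(2) = mex{} = 0
g(3) = mex{0} = 1
g(4) = mex{0} = 1
g(5) = mex{0} = 1
g(6) = mex{1} = 0
g(7) = mex{1} = 0
g(8) = mex{0,1} = 2
g(9) = mex{0} = 1
g(10) = mex{0} = 1
So g(10) = 1.

1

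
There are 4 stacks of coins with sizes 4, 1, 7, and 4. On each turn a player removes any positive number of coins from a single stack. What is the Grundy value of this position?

6

Write each in binary and XOR column by column:
  100  (4)
  001  (1)
  111  (7)
  100  (4)
  ---
  110  (6)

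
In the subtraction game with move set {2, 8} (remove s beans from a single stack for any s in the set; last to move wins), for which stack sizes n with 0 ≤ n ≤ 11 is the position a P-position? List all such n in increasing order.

0, 1, 4, 5, 10, 11

Compute g(0), g(1), … for moves {2, 8}:
g(0) = mex{} = 0
g(1) = mex{} = 0
g(2) = mex{0} = 1
g(3) = mex{0} = 1
g(4) = mex{1} = 0
g(5) = mex{1} = 0
g(6) = mex{0} = 1
g(7) = mex{0} = 1
g(8) = mex{0,1} = 2
g(9) = mex{0,1} = 2
g(10) = mex{1,2} = 0
g(11) = mex{1,2} = 0
The P-positions (g = 0) in 0..11 are 0, 1, 4, 5, 10, 11.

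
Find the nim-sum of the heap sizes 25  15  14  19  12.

7

Nim-sum: 25 XOR 15 XOR 14 XOR 19 XOR 12 = 7.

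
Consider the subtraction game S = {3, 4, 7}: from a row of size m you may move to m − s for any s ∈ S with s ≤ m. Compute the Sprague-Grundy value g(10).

0

Build the Grundy sequence with g(k) = mex{g(k−s) : s ∈ {3, 4, 7}, s ≤ k}:
k:     0  1  2  3  4  5  6  7  8  9 10
g(k):  0  0  0  1  1  1  2  2  2  3  0
So g(10) = 0.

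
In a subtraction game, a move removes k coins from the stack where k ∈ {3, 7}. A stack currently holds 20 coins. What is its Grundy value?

Build the Grundy sequence with g(k) = mex{g(k−s) : s ∈ {3, 7}, s ≤ k}:
k:     0  1  2  3  4  5  6  7  8  9 10 11 12 13 14 15 16 17 18 19 20
g(k):  0  0  0  1  1  1  0  2  2  1  0  0  0  1  1  1  0  2  2  1  0
So g(20) = 0.

0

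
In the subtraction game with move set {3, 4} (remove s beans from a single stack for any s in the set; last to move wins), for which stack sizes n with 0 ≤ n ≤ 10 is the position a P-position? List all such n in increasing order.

0, 1, 2, 7, 8, 9

Build the Grundy sequence with g(k) = mex{g(k−s) : s ∈ {3, 4}, s ≤ k}:
g(0) = mex{} = 0
g(1) = mex{} = 0
g(2) = mex{} = 0
g(3) = mex{0} = 1
g(4) = mex{0} = 1
g(5) = mex{0} = 1
g(6) = mex{0,1} = 2
g(7) = mex{1} = 0
g(8) = mex{1} = 0
g(9) = mex{1,2} = 0
g(10) = mex{0,2} = 1
The P-positions (g = 0) in 0..10 are 0, 1, 2, 7, 8, 9.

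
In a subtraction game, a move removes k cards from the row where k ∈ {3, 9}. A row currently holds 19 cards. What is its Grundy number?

Compute g(0), g(1), … for moves {3, 9}:
k:     0  1  2  3  4  5  6  7  8  9 10 11 12 13 14 15 16 17 18 19
g(k):  0  0  0  1  1  1  0  0  0  1  1  1  0  0  0  1  1  1  0  0
So g(19) = 0.

0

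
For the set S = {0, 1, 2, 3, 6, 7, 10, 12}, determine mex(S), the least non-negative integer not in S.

4

The values 0, 1, 2, 3 are all present; 4 is the first non-negative integer missing from the set.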